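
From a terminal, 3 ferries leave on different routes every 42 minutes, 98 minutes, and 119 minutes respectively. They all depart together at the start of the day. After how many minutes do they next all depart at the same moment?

4998 minutes

The first simultaneous occurrence is after LCM of the individual periods.
42 = 2 × 3 × 7
98 = 2 × 7^2
119 = 7 × 17
LCM(42, 98, 119) = 2 × 3 × 7^2 × 17 = 4998.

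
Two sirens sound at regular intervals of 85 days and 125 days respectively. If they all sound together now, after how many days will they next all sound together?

They coincide at every common multiple of the periods; the first is the LCM.
85 = 5 × 17
125 = 5^3
LCM(85, 125) = 5^3 × 17 = 2125.

2125 days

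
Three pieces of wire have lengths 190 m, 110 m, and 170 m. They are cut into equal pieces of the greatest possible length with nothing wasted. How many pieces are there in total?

Piece length = gcd(190, 110, 170).
190 = 2 × 5 × 19
110 = 2 × 5 × 11
170 = 2 × 5 × 17
gcd(190, 110, 170) = 2 × 5 = 10.
Total pieces = 190/10 + 110/10 + 170/10 = 19 + 11 + 17 = 47.

47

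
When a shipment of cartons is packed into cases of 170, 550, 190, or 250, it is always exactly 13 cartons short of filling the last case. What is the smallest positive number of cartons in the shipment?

888237

Being 13 short of a full case of size k means N ≡ −13 (mod k), i.e. N + 13 is a multiple of each size.
170 = 2 × 5 × 17
550 = 2 × 5^2 × 11
190 = 2 × 5 × 19
250 = 2 × 5^3
LCM(170, 550, 190, 250) = 2 × 5^3 × 11 × 17 × 19 = 888250.
Smallest positive N is 888250 − 13 = 888237.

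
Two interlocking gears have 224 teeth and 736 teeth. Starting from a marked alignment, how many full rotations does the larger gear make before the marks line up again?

7 rotations

They are all back at their starting positions together after one LCM of the periods.
224 = 2^5 × 7
736 = 2^5 × 23
LCM(224, 736) = 2^5 × 7 × 23 = 5152.
Rotations for period 736: 5152 / 736 = 7.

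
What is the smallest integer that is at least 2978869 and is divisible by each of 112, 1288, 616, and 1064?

3230304

The integer must be a common multiple of 112, 1288, 616, and 1064, so a multiple of their LCM.
112 = 2^4 × 7
1288 = 2^3 × 7 × 23
616 = 2^3 × 7 × 11
1064 = 2^3 × 7 × 19
LCM(112, 1288, 616, 1064) = 2^4 × 7 × 11 × 19 × 23 = 538384.
Smallest multiple of 538384 that is ≥ 2978869: ⌈2978869/538384⌉ × 538384 = 6 × 538384 = 3230304.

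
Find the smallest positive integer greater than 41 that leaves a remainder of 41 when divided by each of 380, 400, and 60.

N − 41 must be a common multiple of 380, 400, and 60.
380 = 2^2 × 5 × 19
400 = 2^4 × 5^2
60 = 2^2 × 3 × 5
LCM(380, 400, 60) = 2^4 × 3 × 5^2 × 19 = 22800.
Smallest N > 41 is LCM + 41 = 22800 + 41 = 22841.

22841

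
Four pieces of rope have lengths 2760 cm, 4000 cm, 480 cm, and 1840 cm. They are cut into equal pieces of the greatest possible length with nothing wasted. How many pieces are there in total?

227

Piece length = gcd(2760, 4000, 480, 1840).
2760 = 2^3 × 3 × 5 × 23
4000 = 2^5 × 5^3
480 = 2^5 × 3 × 5
1840 = 2^4 × 5 × 23
gcd(2760, 4000, 480, 1840) = 2^3 × 5 = 40.
Total pieces = 2760/40 + 4000/40 + 480/40 + 1840/40 = 69 + 100 + 12 + 46 = 227.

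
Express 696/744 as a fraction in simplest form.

29/31

696 = 2^3 × 3 × 29
744 = 2^3 × 3 × 31
gcd(696, 744) = 2^3 × 3 = 24.
Divide numerator and denominator by 24: 696/744 = 29/31.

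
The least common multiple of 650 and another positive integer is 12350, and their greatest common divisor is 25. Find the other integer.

475

gcd × lcm = product of the two integers, so the other integer is (25 × 12350) / 650 = 475.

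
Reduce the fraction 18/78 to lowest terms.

18 = 2 × 3^2
78 = 2 × 3 × 13
gcd(18, 78) = 2 × 3 = 6.
Divide numerator and denominator by 6: 18/78 = 3/13.

3/13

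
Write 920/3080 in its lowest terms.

23/77

920 = 2^3 × 5 × 23
3080 = 2^3 × 5 × 7 × 11
gcd(920, 3080) = 2^3 × 5 = 40.
Divide numerator and denominator by 40: 920/3080 = 23/77.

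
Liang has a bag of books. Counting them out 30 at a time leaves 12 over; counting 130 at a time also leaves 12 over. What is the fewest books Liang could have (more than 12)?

N − 12 must be a common multiple of 30 and 130.
30 = 2 × 3 × 5
130 = 2 × 5 × 13
LCM(30, 130) = 2 × 3 × 5 × 13 = 390.
Smallest N > 12 is LCM + 12 = 390 + 12 = 402.

402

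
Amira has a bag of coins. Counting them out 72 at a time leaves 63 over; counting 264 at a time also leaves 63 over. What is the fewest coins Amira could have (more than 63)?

N − 63 must be a common multiple of 72 and 264.
72 = 2^3 × 3^2
264 = 2^3 × 3 × 11
LCM(72, 264) = 2^3 × 3^2 × 11 = 792.
Smallest N > 63 is LCM + 63 = 792 + 63 = 855.

855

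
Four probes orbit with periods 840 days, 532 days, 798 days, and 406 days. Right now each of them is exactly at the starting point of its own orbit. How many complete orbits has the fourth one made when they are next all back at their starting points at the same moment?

All finish a whole number of cycles simultaneously at t = LCM of the periods.
840 = 2^3 × 3 × 5 × 7
532 = 2^2 × 7 × 19
798 = 2 × 3 × 7 × 19
406 = 2 × 7 × 29
LCM(840, 532, 798, 406) = 2^3 × 3 × 5 × 7 × 19 × 29 = 462840.
Orbits for period 406: 462840 / 406 = 1140.

1140 orbits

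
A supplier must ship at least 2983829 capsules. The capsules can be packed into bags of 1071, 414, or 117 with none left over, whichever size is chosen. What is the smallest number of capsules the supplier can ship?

3202290

The number of capsules must be a common multiple of 1071, 414, and 117, so a multiple of their LCM.
1071 = 3^2 × 7 × 17
414 = 2 × 3^2 × 23
117 = 3^2 × 13
LCM(1071, 414, 117) = 2 × 3^2 × 7 × 13 × 17 × 23 = 640458.
Smallest multiple of 640458 that is ≥ 2983829: ⌈2983829/640458⌉ × 640458 = 5 × 640458 = 3202290.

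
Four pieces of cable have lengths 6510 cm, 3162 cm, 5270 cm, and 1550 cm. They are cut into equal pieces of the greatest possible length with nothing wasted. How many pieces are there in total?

266

Piece length = gcd(6510, 3162, 5270, 1550).
6510 = 2 × 3 × 5 × 7 × 31
3162 = 2 × 3 × 17 × 31
5270 = 2 × 5 × 17 × 31
1550 = 2 × 5^2 × 31
gcd(6510, 3162, 5270, 1550) = 2 × 31 = 62.
Total pieces = 6510/62 + 3162/62 + 5270/62 + 1550/62 = 105 + 51 + 85 + 25 = 266.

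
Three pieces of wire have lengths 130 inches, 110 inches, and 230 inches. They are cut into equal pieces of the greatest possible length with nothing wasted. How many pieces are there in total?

47

Piece length = gcd(130, 110, 230).
130 = 2 × 5 × 13
110 = 2 × 5 × 11
230 = 2 × 5 × 23
gcd(130, 110, 230) = 2 × 5 = 10.
Total pieces = 130/10 + 110/10 + 230/10 = 13 + 11 + 23 = 47.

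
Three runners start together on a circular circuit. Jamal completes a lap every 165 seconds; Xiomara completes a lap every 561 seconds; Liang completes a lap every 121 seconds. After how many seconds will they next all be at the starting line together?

The first simultaneous occurrence is after LCM of the individual periods.
165 = 3 × 5 × 11
561 = 3 × 11 × 17
121 = 11^2
LCM(165, 561, 121) = 3 × 5 × 11^2 × 17 = 30855.

30855 seconds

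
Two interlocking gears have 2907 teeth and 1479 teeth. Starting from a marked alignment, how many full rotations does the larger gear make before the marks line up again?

29 rotations

They are all back at their starting positions together after one LCM of the periods.
2907 = 3^2 × 17 × 19
1479 = 3 × 17 × 29
LCM(2907, 1479) = 3^2 × 17 × 19 × 29 = 84303.
Rotations for period 2907: 84303 / 2907 = 29.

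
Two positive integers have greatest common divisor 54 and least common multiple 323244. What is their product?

17455176

For any two positive integers, gcd × lcm = product = 54 × 323244 = 17455176.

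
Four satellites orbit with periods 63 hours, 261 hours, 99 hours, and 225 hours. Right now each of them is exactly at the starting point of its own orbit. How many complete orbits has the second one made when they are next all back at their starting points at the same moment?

1925 orbits

The first common completion time is the LCM of the periods.
63 = 3^2 × 7
261 = 3^2 × 29
99 = 3^2 × 11
225 = 3^2 × 5^2
LCM(63, 261, 99, 225) = 3^2 × 5^2 × 7 × 11 × 29 = 502425.
Orbits for period 261: 502425 / 261 = 1925.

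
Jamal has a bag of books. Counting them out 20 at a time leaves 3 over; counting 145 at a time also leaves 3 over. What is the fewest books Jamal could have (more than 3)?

583

N − 3 must be a common multiple of 20 and 145.
20 = 2^2 × 5
145 = 5 × 29
LCM(20, 145) = 2^2 × 5 × 29 = 580.
Smallest N > 3 is LCM + 3 = 580 + 3 = 583.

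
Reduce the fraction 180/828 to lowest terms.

180 = 2^2 × 3^2 × 5
828 = 2^2 × 3^2 × 23
gcd(180, 828) = 2^2 × 3^2 = 36.
Divide numerator and denominator by 36: 180/828 = 5/23.

5/23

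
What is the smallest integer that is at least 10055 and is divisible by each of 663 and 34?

The integer must be a common multiple of 663 and 34, so a multiple of their LCM.
663 = 3 × 13 × 17
34 = 2 × 17
LCM(663, 34) = 2 × 3 × 13 × 17 = 1326.
Smallest multiple of 1326 that is ≥ 10055: ⌈10055/1326⌉ × 1326 = 8 × 1326 = 10608.

10608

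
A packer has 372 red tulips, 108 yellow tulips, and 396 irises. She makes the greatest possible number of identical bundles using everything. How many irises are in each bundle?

33

Number of bundles = gcd(372, 108, 396).
372 = 2^2 × 3 × 31
108 = 2^2 × 3^3
396 = 2^2 × 3^2 × 11
gcd(372, 108, 396) = 2^2 × 3 = 12.
irises per bundle = 396 / 12 = 33.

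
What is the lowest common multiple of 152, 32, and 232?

17632

152 = 2^3 × 19
32 = 2^5
232 = 2^3 × 29
LCM(152, 32, 232) = 2^5 × 19 × 29 = 17632.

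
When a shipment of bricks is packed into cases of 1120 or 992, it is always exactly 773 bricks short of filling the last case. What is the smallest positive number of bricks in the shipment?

Being 773 short of a full case of size k means N ≡ −773 (mod k), i.e. N + 773 is a multiple of each size.
1120 = 2^5 × 5 × 7
992 = 2^5 × 31
LCM(1120, 992) = 2^5 × 5 × 7 × 31 = 34720.
Smallest positive N is 34720 − 773 = 33947.

33947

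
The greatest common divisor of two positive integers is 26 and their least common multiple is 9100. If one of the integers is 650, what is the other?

For two integers, gcd × lcm = product, so the other is (26 × 9100) / 650 = 236600 / 650 = 364.

364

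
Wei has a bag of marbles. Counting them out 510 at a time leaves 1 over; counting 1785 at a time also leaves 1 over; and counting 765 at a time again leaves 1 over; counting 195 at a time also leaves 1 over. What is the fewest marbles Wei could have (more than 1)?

N − 1 must be a common multiple of 510, 1785, 765, and 195.
510 = 2 × 3 × 5 × 17
1785 = 3 × 5 × 7 × 17
765 = 3^2 × 5 × 17
195 = 3 × 5 × 13
LCM(510, 1785, 765, 195) = 2 × 3^2 × 5 × 7 × 13 × 17 = 139230.
Smallest N > 1 is LCM + 1 = 139230 + 1 = 139231.

139231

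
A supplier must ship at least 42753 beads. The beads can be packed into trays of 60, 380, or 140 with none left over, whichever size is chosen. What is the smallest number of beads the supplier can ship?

The number of beads must be a common multiple of 60, 380, and 140, so a multiple of their LCM.
60 = 2^2 × 3 × 5
380 = 2^2 × 5 × 19
140 = 2^2 × 5 × 7
LCM(60, 380, 140) = 2^2 × 3 × 5 × 7 × 19 = 7980.
Smallest multiple of 7980 that is ≥ 42753: ⌈42753/7980⌉ × 7980 = 6 × 7980 = 47880.

47880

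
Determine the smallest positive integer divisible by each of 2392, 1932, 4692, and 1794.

2392 = 2^3 × 13 × 23
1932 = 2^2 × 3 × 7 × 23
4692 = 2^2 × 3 × 17 × 23
1794 = 2 × 3 × 13 × 23
LCM(2392, 1932, 4692, 1794) = 2^3 × 3 × 7 × 13 × 17 × 23 = 853944.

853944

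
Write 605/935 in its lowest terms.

605 = 5 × 11^2
935 = 5 × 11 × 17
gcd(605, 935) = 5 × 11 = 55.
Divide numerator and denominator by 55: 605/935 = 11/17.

11/17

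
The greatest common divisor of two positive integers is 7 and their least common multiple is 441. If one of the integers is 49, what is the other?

For two integers, gcd × lcm = product, so the other is (7 × 441) / 49 = 3087 / 49 = 63.

63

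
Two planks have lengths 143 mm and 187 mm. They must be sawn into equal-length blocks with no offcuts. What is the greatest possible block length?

This is the greatest common divisor of 143 and 187.
143 = 11 × 13
187 = 11 × 17
gcd(143, 187) = 11.

11 mm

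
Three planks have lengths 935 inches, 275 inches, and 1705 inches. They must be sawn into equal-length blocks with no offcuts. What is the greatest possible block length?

55 inches

The block length must divide every plank, so the greatest is gcd(935, 275, 1705).
935 = 5 × 11 × 17
275 = 5^2 × 11
1705 = 5 × 11 × 31
gcd(935, 275, 1705) = 5 × 11 = 55.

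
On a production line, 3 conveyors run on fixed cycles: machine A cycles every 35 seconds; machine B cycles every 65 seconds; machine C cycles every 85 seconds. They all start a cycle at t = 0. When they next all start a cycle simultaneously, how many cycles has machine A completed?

All finish a whole number of cycles simultaneously at t = LCM of the periods.
35 = 5 × 7
65 = 5 × 13
85 = 5 × 17
LCM(35, 65, 85) = 5 × 7 × 13 × 17 = 7735.
Cycles for period 35: 7735 / 35 = 221.

221 cycles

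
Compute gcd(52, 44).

4

52 = 2^2 × 13
44 = 2^2 × 11
gcd(52, 44) = 2^2 = 4.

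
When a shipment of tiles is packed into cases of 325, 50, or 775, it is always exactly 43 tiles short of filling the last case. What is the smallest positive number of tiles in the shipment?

20107

Being 43 short of a full case of size k means N ≡ −43 (mod k), i.e. N + 43 is a multiple of each size.
325 = 5^2 × 13
50 = 2 × 5^2
775 = 5^2 × 31
LCM(325, 50, 775) = 2 × 5^2 × 13 × 31 = 20150.
Smallest positive N is 20150 − 43 = 20107.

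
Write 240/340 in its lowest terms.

12/17

240 = 2^4 × 3 × 5
340 = 2^2 × 5 × 17
gcd(240, 340) = 2^2 × 5 = 20.
Divide numerator and denominator by 20: 240/340 = 12/17.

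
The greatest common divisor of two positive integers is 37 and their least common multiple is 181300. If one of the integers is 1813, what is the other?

3700

For two integers, gcd × lcm = product, so the other is (37 × 181300) / 1813 = 6708100 / 1813 = 3700.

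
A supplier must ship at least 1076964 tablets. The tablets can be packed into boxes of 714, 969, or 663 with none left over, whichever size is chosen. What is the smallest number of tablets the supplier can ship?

The number of tablets must be a common multiple of 714, 969, and 663, so a multiple of their LCM.
714 = 2 × 3 × 7 × 17
969 = 3 × 17 × 19
663 = 3 × 13 × 17
LCM(714, 969, 663) = 2 × 3 × 7 × 13 × 17 × 19 = 176358.
Smallest multiple of 176358 that is ≥ 1076964: ⌈1076964/176358⌉ × 176358 = 7 × 176358 = 1234506.

1234506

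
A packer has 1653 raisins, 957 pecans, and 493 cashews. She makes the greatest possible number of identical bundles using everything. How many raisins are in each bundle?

Number of bundles = gcd(1653, 957, 493).
1653 = 3 × 19 × 29
957 = 3 × 11 × 29
493 = 17 × 29
gcd(1653, 957, 493) = 29.
raisins per bundle = 1653 / 29 = 57.

57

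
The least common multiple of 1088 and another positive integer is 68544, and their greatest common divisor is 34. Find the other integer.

2142

gcd × lcm = product of the two integers, so the other integer is (34 × 68544) / 1088 = 2142.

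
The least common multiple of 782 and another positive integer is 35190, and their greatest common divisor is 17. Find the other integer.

765

gcd × lcm = product of the two integers, so the other integer is (17 × 35190) / 782 = 765.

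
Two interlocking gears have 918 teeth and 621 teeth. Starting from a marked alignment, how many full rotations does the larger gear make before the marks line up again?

23 rotations

All finish a whole number of cycles simultaneously at t = LCM of the periods.
918 = 2 × 3^3 × 17
621 = 3^3 × 23
LCM(918, 621) = 2 × 3^3 × 17 × 23 = 21114.
Rotations for period 918: 21114 / 918 = 23.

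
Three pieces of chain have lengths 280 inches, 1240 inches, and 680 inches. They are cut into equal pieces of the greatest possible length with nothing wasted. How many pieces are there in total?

Piece length = gcd(280, 1240, 680).
280 = 2^3 × 5 × 7
1240 = 2^3 × 5 × 31
680 = 2^3 × 5 × 17
gcd(280, 1240, 680) = 2^3 × 5 = 40.
Total pieces = 280/40 + 1240/40 + 680/40 = 7 + 31 + 17 = 55.

55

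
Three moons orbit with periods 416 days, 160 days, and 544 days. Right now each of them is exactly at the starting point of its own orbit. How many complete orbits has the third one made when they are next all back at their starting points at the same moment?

65 orbits

The first common completion time is the LCM of the periods.
416 = 2^5 × 13
160 = 2^5 × 5
544 = 2^5 × 17
LCM(416, 160, 544) = 2^5 × 5 × 13 × 17 = 35360.
Orbits for period 544: 35360 / 544 = 65.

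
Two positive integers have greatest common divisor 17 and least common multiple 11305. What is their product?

192185

For any two positive integers, gcd × lcm = product = 17 × 11305 = 192185.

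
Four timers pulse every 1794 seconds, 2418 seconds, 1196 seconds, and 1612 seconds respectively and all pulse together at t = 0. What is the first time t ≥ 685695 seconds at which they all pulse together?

Joint pulses occur at multiples of LCM(1794, 2418, 1196, 1612).
1794 = 2 × 3 × 13 × 23
2418 = 2 × 3 × 13 × 31
1196 = 2^2 × 13 × 23
1612 = 2^2 × 13 × 31
LCM(1794, 2418, 1196, 1612) = 2^2 × 3 × 13 × 23 × 31 = 111228.
Smallest multiple of 111228 that is ≥ 685695: ⌈685695/111228⌉ × 111228 = 7 × 111228 = 778596.

778596 seconds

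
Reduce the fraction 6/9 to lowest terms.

6 = 2 × 3
9 = 3^2
gcd(6, 9) = 3.
Divide numerator and denominator by 3: 6/9 = 2/3.

2/3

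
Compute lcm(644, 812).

18676

644 = 2^2 × 7 × 23
812 = 2^2 × 7 × 29
LCM(644, 812) = 2^2 × 7 × 23 × 29 = 18676.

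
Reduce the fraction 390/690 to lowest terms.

390 = 2 × 3 × 5 × 13
690 = 2 × 3 × 5 × 23
gcd(390, 690) = 2 × 3 × 5 = 30.
Divide numerator and denominator by 30: 390/690 = 13/23.

13/23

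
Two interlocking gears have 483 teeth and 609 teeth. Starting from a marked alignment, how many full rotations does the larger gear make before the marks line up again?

23 rotations

All finish a whole number of cycles simultaneously at t = LCM of the periods.
483 = 3 × 7 × 23
609 = 3 × 7 × 29
LCM(483, 609) = 3 × 7 × 23 × 29 = 14007.
Rotations for period 609: 14007 / 609 = 23.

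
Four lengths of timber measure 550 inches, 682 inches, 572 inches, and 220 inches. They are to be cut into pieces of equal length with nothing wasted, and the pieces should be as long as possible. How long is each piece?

The greatest length dividing all of 550, 682, 572, and 220 is their gcd.
550 = 2 × 5^2 × 11
682 = 2 × 11 × 31
572 = 2^2 × 11 × 13
220 = 2^2 × 5 × 11
gcd(550, 682, 572, 220) = 2 × 11 = 22.

22 inches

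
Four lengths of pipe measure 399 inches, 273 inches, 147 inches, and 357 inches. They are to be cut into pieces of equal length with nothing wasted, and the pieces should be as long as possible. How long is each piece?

21 inches

The greatest length dividing all of 399, 273, 147, and 357 is their gcd.
399 = 3 × 7 × 19
273 = 3 × 7 × 13
147 = 3 × 7^2
357 = 3 × 7 × 17
gcd(399, 273, 147, 357) = 3 × 7 = 21.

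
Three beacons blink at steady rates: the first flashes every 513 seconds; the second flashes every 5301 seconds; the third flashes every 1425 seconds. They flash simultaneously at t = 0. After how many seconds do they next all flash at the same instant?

The first simultaneous occurrence is after LCM of the individual periods.
513 = 3^3 × 19
5301 = 3^2 × 19 × 31
1425 = 3 × 5^2 × 19
LCM(513, 5301, 1425) = 3^3 × 5^2 × 19 × 31 = 397575.

397575 seconds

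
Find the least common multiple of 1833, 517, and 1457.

1833 = 3 × 13 × 47
517 = 11 × 47
1457 = 31 × 47
LCM(1833, 517, 1457) = 3 × 11 × 13 × 31 × 47 = 625053.

625053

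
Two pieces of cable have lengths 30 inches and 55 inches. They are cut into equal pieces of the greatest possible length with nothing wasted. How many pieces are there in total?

17

Piece length = gcd(30, 55).
30 = 2 × 3 × 5
55 = 5 × 11
gcd(30, 55) = 5.
Total pieces = 30/5 + 55/5 = 6 + 11 = 17.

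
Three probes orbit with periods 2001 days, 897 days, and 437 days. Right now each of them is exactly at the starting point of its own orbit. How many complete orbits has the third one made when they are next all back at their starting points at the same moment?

1131 orbits

They are all back at their starting positions together after one LCM of the periods.
2001 = 3 × 23 × 29
897 = 3 × 13 × 23
437 = 19 × 23
LCM(2001, 897, 437) = 3 × 13 × 19 × 23 × 29 = 494247.
Orbits for period 437: 494247 / 437 = 1131.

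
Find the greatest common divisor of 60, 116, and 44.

4

60 = 2^2 × 3 × 5
116 = 2^2 × 29
44 = 2^2 × 11
gcd(60, 116, 44) = 2^2 = 4.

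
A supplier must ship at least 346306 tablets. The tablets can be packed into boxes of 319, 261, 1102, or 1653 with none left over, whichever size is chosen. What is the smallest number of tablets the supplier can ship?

The number of tablets must be a common multiple of 319, 261, 1102, and 1653, so a multiple of their LCM.
319 = 11 × 29
261 = 3^2 × 29
1102 = 2 × 19 × 29
1653 = 3 × 19 × 29
LCM(319, 261, 1102, 1653) = 2 × 3^2 × 11 × 19 × 29 = 109098.
Smallest multiple of 109098 that is ≥ 346306: ⌈346306/109098⌉ × 109098 = 4 × 109098 = 436392.

436392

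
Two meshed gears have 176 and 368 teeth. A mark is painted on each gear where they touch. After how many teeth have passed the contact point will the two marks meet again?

4048 teeth

We need the least common multiple of the intervals.
176 = 2^4 × 11
368 = 2^4 × 23
LCM(176, 368) = 2^4 × 11 × 23 = 4048.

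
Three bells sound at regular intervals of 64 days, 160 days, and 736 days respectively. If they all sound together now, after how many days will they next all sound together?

7360 days

The first simultaneous occurrence is after LCM of the individual periods.
64 = 2^6
160 = 2^5 × 5
736 = 2^5 × 23
LCM(64, 160, 736) = 2^6 × 5 × 23 = 7360.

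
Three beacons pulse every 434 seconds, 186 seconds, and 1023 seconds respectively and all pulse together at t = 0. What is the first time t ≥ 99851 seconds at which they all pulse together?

100254 seconds

Joint pulses occur at multiples of LCM(434, 186, 1023).
434 = 2 × 7 × 31
186 = 2 × 3 × 31
1023 = 3 × 11 × 31
LCM(434, 186, 1023) = 2 × 3 × 7 × 11 × 31 = 14322.
Smallest multiple of 14322 that is ≥ 99851: ⌈99851/14322⌉ × 14322 = 7 × 14322 = 100254.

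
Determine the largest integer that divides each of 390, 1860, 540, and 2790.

390 = 2 × 3 × 5 × 13
1860 = 2^2 × 3 × 5 × 31
540 = 2^2 × 3^3 × 5
2790 = 2 × 3^2 × 5 × 31
gcd(390, 1860, 540, 2790) = 2 × 3 × 5 = 30.

30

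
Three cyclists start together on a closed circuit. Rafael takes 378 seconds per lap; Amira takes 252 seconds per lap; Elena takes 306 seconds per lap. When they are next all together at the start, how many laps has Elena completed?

All finish a whole number of cycles simultaneously at t = LCM of the periods.
378 = 2 × 3^3 × 7
252 = 2^2 × 3^2 × 7
306 = 2 × 3^2 × 17
LCM(378, 252, 306) = 2^2 × 3^3 × 7 × 17 = 12852.
Laps for period 306: 12852 / 306 = 42.

42 laps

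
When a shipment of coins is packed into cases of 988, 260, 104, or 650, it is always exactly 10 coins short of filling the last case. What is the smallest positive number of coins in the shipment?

49390

Being 10 short of a full case of size k means N ≡ −10 (mod k), i.e. N + 10 is a multiple of each size.
988 = 2^2 × 13 × 19
260 = 2^2 × 5 × 13
104 = 2^3 × 13
650 = 2 × 5^2 × 13
LCM(988, 260, 104, 650) = 2^3 × 5^2 × 13 × 19 = 49400.
Smallest positive N is 49400 − 10 = 49390.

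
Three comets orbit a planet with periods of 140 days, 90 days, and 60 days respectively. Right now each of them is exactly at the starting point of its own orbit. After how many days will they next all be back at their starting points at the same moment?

1260 days

We need the least common multiple of the intervals.
140 = 2^2 × 5 × 7
90 = 2 × 3^2 × 5
60 = 2^2 × 3 × 5
LCM(140, 90, 60) = 2^2 × 3^2 × 5 × 7 = 1260.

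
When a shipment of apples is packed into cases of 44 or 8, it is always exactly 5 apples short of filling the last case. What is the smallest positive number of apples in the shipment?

Being 5 short of a full case of size k means N ≡ −5 (mod k), i.e. N + 5 is a multiple of each size.
44 = 2^2 × 11
8 = 2^3
LCM(44, 8) = 2^3 × 11 = 88.
Smallest positive N is 88 − 5 = 83.

83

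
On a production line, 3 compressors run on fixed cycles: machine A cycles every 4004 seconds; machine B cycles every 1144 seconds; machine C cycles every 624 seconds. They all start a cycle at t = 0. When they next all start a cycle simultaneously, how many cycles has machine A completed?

12 cycles

The first common completion time is the LCM of the periods.
4004 = 2^2 × 7 × 11 × 13
1144 = 2^3 × 11 × 13
624 = 2^4 × 3 × 13
LCM(4004, 1144, 624) = 2^4 × 3 × 7 × 11 × 13 = 48048.
Cycles for period 4004: 48048 / 4004 = 12.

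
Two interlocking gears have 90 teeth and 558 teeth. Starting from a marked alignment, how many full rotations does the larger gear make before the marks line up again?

All finish a whole number of cycles simultaneously at t = LCM of the periods.
90 = 2 × 3^2 × 5
558 = 2 × 3^2 × 31
LCM(90, 558) = 2 × 3^2 × 5 × 31 = 2790.
Rotations for period 558: 2790 / 558 = 5.

5 rotations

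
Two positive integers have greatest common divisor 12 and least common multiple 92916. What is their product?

For any two positive integers, gcd × lcm = product = 12 × 92916 = 1114992.

1114992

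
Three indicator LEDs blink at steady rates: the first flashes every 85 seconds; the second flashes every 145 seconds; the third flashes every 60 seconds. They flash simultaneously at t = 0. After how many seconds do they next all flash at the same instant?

29580 seconds

They coincide at every common multiple of the periods; the first is the LCM.
85 = 5 × 17
145 = 5 × 29
60 = 2^2 × 3 × 5
LCM(85, 145, 60) = 2^2 × 3 × 5 × 17 × 29 = 29580.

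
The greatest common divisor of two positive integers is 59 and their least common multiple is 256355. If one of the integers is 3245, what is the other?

For two integers, gcd × lcm = product, so the other is (59 × 256355) / 3245 = 15124945 / 3245 = 4661.

4661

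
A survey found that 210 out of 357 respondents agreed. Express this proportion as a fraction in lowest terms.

10/17

210 = 2 × 3 × 5 × 7
357 = 3 × 7 × 17
gcd(210, 357) = 3 × 7 = 21.
Divide numerator and denominator by 21: 210/357 = 10/17.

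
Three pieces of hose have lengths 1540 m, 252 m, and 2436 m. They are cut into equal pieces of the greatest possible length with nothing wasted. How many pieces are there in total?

Piece length = gcd(1540, 252, 2436).
1540 = 2^2 × 5 × 7 × 11
252 = 2^2 × 3^2 × 7
2436 = 2^2 × 3 × 7 × 29
gcd(1540, 252, 2436) = 2^2 × 7 = 28.
Total pieces = 1540/28 + 252/28 + 2436/28 = 55 + 9 + 87 = 151.

151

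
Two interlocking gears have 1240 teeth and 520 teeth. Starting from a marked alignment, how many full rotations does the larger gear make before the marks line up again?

13 rotations

The first common completion time is the LCM of the periods.
1240 = 2^3 × 5 × 31
520 = 2^3 × 5 × 13
LCM(1240, 520) = 2^3 × 5 × 13 × 31 = 16120.
Rotations for period 1240: 16120 / 1240 = 13.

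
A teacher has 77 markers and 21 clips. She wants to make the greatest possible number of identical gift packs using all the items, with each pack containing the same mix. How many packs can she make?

By the Euclidean algorithm:
77 = 3 × 21 + 14
21 = 1 × 14 + 7
14 = 2 × 7 + 0
gcd(77, 21) = 7.

7 packs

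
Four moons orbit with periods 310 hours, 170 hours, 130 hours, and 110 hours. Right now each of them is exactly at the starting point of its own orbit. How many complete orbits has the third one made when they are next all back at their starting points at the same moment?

The first common completion time is the LCM of the periods.
310 = 2 × 5 × 31
170 = 2 × 5 × 17
130 = 2 × 5 × 13
110 = 2 × 5 × 11
LCM(310, 170, 130, 110) = 2 × 5 × 11 × 13 × 17 × 31 = 753610.
Orbits for period 130: 753610 / 130 = 5797.

5797 orbits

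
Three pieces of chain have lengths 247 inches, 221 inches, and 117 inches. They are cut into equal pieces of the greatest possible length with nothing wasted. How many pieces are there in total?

45

Piece length = gcd(247, 221, 117).
247 = 13 × 19
221 = 13 × 17
117 = 3^2 × 13
gcd(247, 221, 117) = 13.
Total pieces = 247/13 + 221/13 + 117/13 = 19 + 17 + 9 = 45.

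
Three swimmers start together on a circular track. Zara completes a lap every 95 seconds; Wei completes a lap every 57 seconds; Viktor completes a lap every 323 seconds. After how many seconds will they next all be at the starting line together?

4845 seconds

The first simultaneous occurrence is after LCM of the individual periods.
95 = 5 × 19
57 = 3 × 19
323 = 17 × 19
LCM(95, 57, 323) = 3 × 5 × 17 × 19 = 4845.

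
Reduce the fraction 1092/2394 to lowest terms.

26/57

1092 = 2^2 × 3 × 7 × 13
2394 = 2 × 3^2 × 7 × 19
gcd(1092, 2394) = 2 × 3 × 7 = 42.
Divide numerator and denominator by 42: 1092/2394 = 26/57.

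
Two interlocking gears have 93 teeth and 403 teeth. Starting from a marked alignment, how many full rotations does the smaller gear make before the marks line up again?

They are all back at their starting positions together after one LCM of the periods.
93 = 3 × 31
403 = 13 × 31
LCM(93, 403) = 3 × 13 × 31 = 1209.
Rotations for period 93: 1209 / 93 = 13.

13 rotations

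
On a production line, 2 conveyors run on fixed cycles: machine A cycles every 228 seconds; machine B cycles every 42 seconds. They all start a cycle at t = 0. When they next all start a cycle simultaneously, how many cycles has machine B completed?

38 cycles

The first common completion time is the LCM of the periods.
228 = 2^2 × 3 × 19
42 = 2 × 3 × 7
LCM(228, 42) = 2^2 × 3 × 7 × 19 = 1596.
Cycles for period 42: 1596 / 42 = 38.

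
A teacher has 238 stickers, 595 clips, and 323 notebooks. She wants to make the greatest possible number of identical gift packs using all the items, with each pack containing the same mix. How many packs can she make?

The pack count must divide each quantity, so the greatest is gcd(238, 595, 323).
238 = 2 × 7 × 17
595 = 5 × 7 × 17
323 = 17 × 19
gcd(238, 595, 323) = 17.

17 packs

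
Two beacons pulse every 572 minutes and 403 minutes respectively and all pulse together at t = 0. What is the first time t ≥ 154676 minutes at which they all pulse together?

Joint pulses occur at multiples of LCM(572, 403).
572 = 2^2 × 11 × 13
403 = 13 × 31
LCM(572, 403) = 2^2 × 11 × 13 × 31 = 17732.
Smallest multiple of 17732 that is ≥ 154676: ⌈154676/17732⌉ × 17732 = 9 × 17732 = 159588.

159588 minutes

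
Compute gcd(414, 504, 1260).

414 = 2 × 3^2 × 23
504 = 2^3 × 3^2 × 7
1260 = 2^2 × 3^2 × 5 × 7
gcd(414, 504, 1260) = 2 × 3^2 = 18.

18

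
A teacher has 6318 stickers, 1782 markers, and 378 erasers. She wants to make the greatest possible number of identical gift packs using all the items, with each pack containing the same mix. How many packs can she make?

The pack count must divide each quantity, so the greatest is gcd(6318, 1782, 378).
6318 = 2 × 3^5 × 13
1782 = 2 × 3^4 × 11
378 = 2 × 3^3 × 7
gcd(6318, 1782, 378) = 2 × 3^3 = 54.

54 packs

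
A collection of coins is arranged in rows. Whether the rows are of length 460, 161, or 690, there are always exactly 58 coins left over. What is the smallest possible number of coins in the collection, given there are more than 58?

N − 58 must be a common multiple of 460, 161, and 690.
460 = 2^2 × 5 × 23
161 = 7 × 23
690 = 2 × 3 × 5 × 23
LCM(460, 161, 690) = 2^2 × 3 × 5 × 7 × 23 = 9660.
Smallest N > 58 is LCM + 58 = 9660 + 58 = 9718.

9718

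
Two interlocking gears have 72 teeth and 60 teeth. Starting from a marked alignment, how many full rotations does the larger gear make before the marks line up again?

All finish a whole number of cycles simultaneously at t = LCM of the periods.
72 = 2^3 × 3^2
60 = 2^2 × 3 × 5
LCM(72, 60) = 2^3 × 3^2 × 5 = 360.
Rotations for period 72: 360 / 72 = 5.

5 rotations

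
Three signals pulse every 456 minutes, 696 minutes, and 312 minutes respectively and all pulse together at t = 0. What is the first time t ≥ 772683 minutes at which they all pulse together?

859560 minutes

Joint pulses occur at multiples of LCM(456, 696, 312).
456 = 2^3 × 3 × 19
696 = 2^3 × 3 × 29
312 = 2^3 × 3 × 13
LCM(456, 696, 312) = 2^3 × 3 × 13 × 19 × 29 = 171912.
Smallest multiple of 171912 that is ≥ 772683: ⌈772683/171912⌉ × 171912 = 5 × 171912 = 859560.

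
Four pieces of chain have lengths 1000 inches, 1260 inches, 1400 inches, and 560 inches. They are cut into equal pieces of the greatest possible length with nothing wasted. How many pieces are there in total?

211

Piece length = gcd(1000, 1260, 1400, 560).
1000 = 2^3 × 5^3
1260 = 2^2 × 3^2 × 5 × 7
1400 = 2^3 × 5^2 × 7
560 = 2^4 × 5 × 7
gcd(1000, 1260, 1400, 560) = 2^2 × 5 = 20.
Total pieces = 1000/20 + 1260/20 + 1400/20 + 560/20 = 50 + 63 + 70 + 28 = 211.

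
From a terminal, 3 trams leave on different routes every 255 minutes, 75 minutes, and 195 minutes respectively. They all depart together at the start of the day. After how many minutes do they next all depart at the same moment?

They coincide at every common multiple of the periods; the first is the LCM.
255 = 3 × 5 × 17
75 = 3 × 5^2
195 = 3 × 5 × 13
LCM(255, 75, 195) = 3 × 5^2 × 13 × 17 = 16575.

16575 minutes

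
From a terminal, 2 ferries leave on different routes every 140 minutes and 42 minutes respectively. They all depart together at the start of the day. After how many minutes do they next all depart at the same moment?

We need the least common multiple of the intervals.
140 = 2^2 × 5 × 7
42 = 2 × 3 × 7
LCM(140, 42) = 2^2 × 3 × 5 × 7 = 420.

420 minutes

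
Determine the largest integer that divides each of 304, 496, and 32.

304 = 2^4 × 19
496 = 2^4 × 31
32 = 2^5
gcd(304, 496, 32) = 2^4 = 16.

16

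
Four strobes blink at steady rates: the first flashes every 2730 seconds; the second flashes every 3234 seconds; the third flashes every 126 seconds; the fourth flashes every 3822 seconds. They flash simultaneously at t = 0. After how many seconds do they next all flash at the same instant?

The first simultaneous occurrence is after LCM of the individual periods.
2730 = 2 × 3 × 5 × 7 × 13
3234 = 2 × 3 × 7^2 × 11
126 = 2 × 3^2 × 7
3822 = 2 × 3 × 7^2 × 13
LCM(2730, 3234, 126, 3822) = 2 × 3^2 × 5 × 7^2 × 11 × 13 = 630630.

630630 seconds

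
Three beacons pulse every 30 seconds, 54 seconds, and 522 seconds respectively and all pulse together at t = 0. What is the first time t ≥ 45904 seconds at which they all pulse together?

46980 seconds

Joint pulses occur at multiples of LCM(30, 54, 522).
30 = 2 × 3 × 5
54 = 2 × 3^3
522 = 2 × 3^2 × 29
LCM(30, 54, 522) = 2 × 3^3 × 5 × 29 = 7830.
Smallest multiple of 7830 that is ≥ 45904: ⌈45904/7830⌉ × 7830 = 6 × 7830 = 46980.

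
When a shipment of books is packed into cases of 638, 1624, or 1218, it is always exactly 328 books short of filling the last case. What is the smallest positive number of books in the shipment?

Being 328 short of a full case of size k means N ≡ −328 (mod k), i.e. N + 328 is a multiple of each size.
638 = 2 × 11 × 29
1624 = 2^3 × 7 × 29
1218 = 2 × 3 × 7 × 29
LCM(638, 1624, 1218) = 2^3 × 3 × 7 × 11 × 29 = 53592.
Smallest positive N is 53592 − 328 = 53264.

53264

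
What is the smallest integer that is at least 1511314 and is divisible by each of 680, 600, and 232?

1774800

The integer must be a common multiple of 680, 600, and 232, so a multiple of their LCM.
680 = 2^3 × 5 × 17
600 = 2^3 × 3 × 5^2
232 = 2^3 × 29
LCM(680, 600, 232) = 2^3 × 3 × 5^2 × 17 × 29 = 295800.
Smallest multiple of 295800 that is ≥ 1511314: ⌈1511314/295800⌉ × 295800 = 6 × 295800 = 1774800.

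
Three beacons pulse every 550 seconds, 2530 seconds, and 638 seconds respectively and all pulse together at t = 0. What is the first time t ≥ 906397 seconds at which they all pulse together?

Joint pulses occur at multiples of LCM(550, 2530, 638).
550 = 2 × 5^2 × 11
2530 = 2 × 5 × 11 × 23
638 = 2 × 11 × 29
LCM(550, 2530, 638) = 2 × 5^2 × 11 × 23 × 29 = 366850.
Smallest multiple of 366850 that is ≥ 906397: ⌈906397/366850⌉ × 366850 = 3 × 366850 = 1100550.

1100550 seconds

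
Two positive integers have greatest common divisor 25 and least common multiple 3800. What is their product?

For any two positive integers, gcd × lcm = product = 25 × 3800 = 95000.

95000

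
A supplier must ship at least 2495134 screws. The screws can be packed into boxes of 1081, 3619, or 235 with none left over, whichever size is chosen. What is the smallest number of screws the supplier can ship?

2497110

The number of screws must be a common multiple of 1081, 3619, and 235, so a multiple of their LCM.
1081 = 23 × 47
3619 = 7 × 11 × 47
235 = 5 × 47
LCM(1081, 3619, 235) = 5 × 7 × 11 × 23 × 47 = 416185.
Smallest multiple of 416185 that is ≥ 2495134: ⌈2495134/416185⌉ × 416185 = 6 × 416185 = 2497110.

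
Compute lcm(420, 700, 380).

420 = 2^2 × 3 × 5 × 7
700 = 2^2 × 5^2 × 7
380 = 2^2 × 5 × 19
LCM(420, 700, 380) = 2^2 × 3 × 5^2 × 7 × 19 = 39900.

39900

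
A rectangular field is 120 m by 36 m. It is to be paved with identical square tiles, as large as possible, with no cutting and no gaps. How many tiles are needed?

Tile side = gcd(120, 36).
120 = 2^3 × 3 × 5
36 = 2^2 × 3^2
gcd(120, 36) = 2^2 × 3 = 12.
Tiles: (120/12) × (36/12) = 10 × 3 = 30.

30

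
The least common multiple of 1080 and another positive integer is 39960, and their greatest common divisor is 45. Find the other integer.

gcd × lcm = product of the two integers, so the other integer is (45 × 39960) / 1080 = 1665.

1665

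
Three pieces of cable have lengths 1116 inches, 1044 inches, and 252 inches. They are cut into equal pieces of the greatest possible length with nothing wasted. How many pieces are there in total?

Piece length = gcd(1116, 1044, 252).
1116 = 2^2 × 3^2 × 31
1044 = 2^2 × 3^2 × 29
252 = 2^2 × 3^2 × 7
gcd(1116, 1044, 252) = 2^2 × 3^2 = 36.
Total pieces = 1116/36 + 1044/36 + 252/36 = 31 + 29 + 7 = 67.

67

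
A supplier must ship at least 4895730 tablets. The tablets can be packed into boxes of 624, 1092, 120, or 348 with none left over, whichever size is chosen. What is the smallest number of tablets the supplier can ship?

5066880

The number of tablets must be a common multiple of 624, 1092, 120, and 348, so a multiple of their LCM.
624 = 2^4 × 3 × 13
1092 = 2^2 × 3 × 7 × 13
120 = 2^3 × 3 × 5
348 = 2^2 × 3 × 29
LCM(624, 1092, 120, 348) = 2^4 × 3 × 5 × 7 × 13 × 29 = 633360.
Smallest multiple of 633360 that is ≥ 4895730: ⌈4895730/633360⌉ × 633360 = 8 × 633360 = 5066880.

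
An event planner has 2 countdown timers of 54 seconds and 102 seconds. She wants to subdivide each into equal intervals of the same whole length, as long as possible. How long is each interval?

The interval must divide each timer length; the longest such is the gcd.
54 = 2 × 3^3
102 = 2 × 3 × 17
gcd(54, 102) = 2 × 3 = 6.

6 seconds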